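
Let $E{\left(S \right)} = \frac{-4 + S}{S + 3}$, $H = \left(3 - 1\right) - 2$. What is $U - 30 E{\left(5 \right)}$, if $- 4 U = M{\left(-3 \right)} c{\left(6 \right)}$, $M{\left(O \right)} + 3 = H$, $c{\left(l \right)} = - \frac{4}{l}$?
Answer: $- \frac{17}{4} \approx -4.25$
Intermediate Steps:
$H = 0$ ($H = 2 - 2 = 0$)
$M{\left(O \right)} = -3$ ($M{\left(O \right)} = -3 + 0 = -3$)
$U = - \frac{1}{2}$ ($U = - \frac{\left(-3\right) \left(- \frac{4}{6}\right)}{4} = - \frac{\left(-3\right) \left(\left(-4\right) \frac{1}{6}\right)}{4} = - \frac{\left(-3\right) \left(- \frac{2}{3}\right)}{4} = \left(- \frac{1}{4}\right) 2 = - \frac{1}{2} \approx -0.5$)
$E{\left(S \right)} = \frac{-4 + S}{3 + S}$
$U - 30 E{\left(5 \right)} = - \frac{1}{2} - 30 \frac{-4 + 5}{3 + 5} = - \frac{1}{2} - 30 \cdot \frac{1}{8} \cdot 1 = - \frac{1}{2} - \frac{15}{4} = - \frac{17}{4}$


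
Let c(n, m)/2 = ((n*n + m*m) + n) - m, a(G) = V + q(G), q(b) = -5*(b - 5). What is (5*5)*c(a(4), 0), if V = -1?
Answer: 1000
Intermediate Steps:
q(b) = 25 - 5*b (q(b) = -5*(-5 + b) = 25 - 5*b)
a(G) = 24 - 5*G (a(G) = -1 + (25 - 5*G) = 24 - 5*G)
c(n, m) = -2*m + 2*n + 2*m² + 2*n² (c(n, m) = 2*(((n*n + m*m) + n) - m) = 2*(((n² + m²) + n) - m) = 2*(((m² + n²) + n) - m) = 2*((n + m² + n²) - m) = 2*(n + m² + n² - m) = -2*m + 2*n + 2*m² + 2*n²)
(5*5)*c(a(4), 0) = (5*5)*(-2*0 + 2*(24 - 5*4) + 2*0² + 2*(24 - 5*4)²) = 25*(0 + 2*(24 - 20) + 2*0 + 2*(24 - 20)²) = 25*(0 + 2*4 + 0 + 2*4²) = 25*(0 + 8 + 0 + 2*16) = 25*(0 + 8 + 0 + 32) = 25*40 = 1000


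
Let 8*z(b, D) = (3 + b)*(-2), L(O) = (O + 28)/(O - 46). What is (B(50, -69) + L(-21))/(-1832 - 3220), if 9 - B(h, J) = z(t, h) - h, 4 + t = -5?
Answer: -7691/676968 ≈ -0.011361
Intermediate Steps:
t = -9 (t = -4 - 5 = -9)
L(O) = (28 + O)/(-46 + O)
z(b, D) = -¾ - b/4 (z(b, D) = ((3 + b)*(-2))/8 = (-6 - 2*b)/8 = -¾ - b/4)
B(h, J) = 15/2 + h (B(h, J) = 9 - ((-¾ - ¼*(-9)) - h) = 9 - ((-¾ + 9/4) - h) = 9 - (3/2 - h) = 9 + (-3/2 + h) = 15/2 + h)
(B(50, -69) + L(-21))/(-1832 - 3220) = ((15/2 + 50) + (28 - 21)/(-46 - 21))/(-1832 - 3220) = (115/2 + 7/(-67))/(-5052) = (115/2 - 1/67*7)*(-1/5052) = (115/2 - 7/67)*(-1/5052) = (7691/134)*(-1/5052) = -7691/676968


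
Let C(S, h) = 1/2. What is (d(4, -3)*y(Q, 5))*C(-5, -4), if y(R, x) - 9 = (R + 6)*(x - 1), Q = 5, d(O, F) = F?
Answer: -159/2 ≈ -79.500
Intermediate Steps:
C(S, h) = ½
y(R, x) = 9 + (-1 + x)*(6 + R) (y(R, x) = 9 + (R + 6)*(x - 1) = 9 + (6 + R)*(-1 + x) = 9 + (-1 + x)*(6 + R))
(d(4, -3)*y(Q, 5))*C(-5, -4) = -3*(3 - 1*5 + 6*5 + 5*5)*(½) = -3*(3 - 5 + 30 + 25)*(½) = -3*53*(½) = -159*½ = -159/2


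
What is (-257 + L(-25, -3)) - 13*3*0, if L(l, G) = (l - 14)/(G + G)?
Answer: -501/2 ≈ -250.50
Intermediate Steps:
L(l, G) = (-14 + l)/(2*G) (L(l, G) = (-14 + l)/((2*G)) = (-14 + l)*(1/(2*G)) = (-14 + l)/(2*G))
(-257 + L(-25, -3)) - 13*3*0 = (-257 + (½)*(-14 - 25)/(-3)) - 13*3*0 = (-257 + (½)*(-⅓)*(-39)) - 39*0 = (-257 + 13/2) + 0 = -501/2 + 0 = -501/2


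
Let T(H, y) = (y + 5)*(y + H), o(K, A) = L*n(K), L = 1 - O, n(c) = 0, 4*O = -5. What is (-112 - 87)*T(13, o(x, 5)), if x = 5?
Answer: -12935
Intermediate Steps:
O = -5/4 (O = (¼)*(-5) = -5/4 ≈ -1.2500)
L = 9/4 (L = 1 - 1*(-5/4) = 1 + 5/4 = 9/4 ≈ 2.2500)
o(K, A) = 0 (o(K, A) = (9/4)*0 = 0)
T(H, y) = (5 + y)*(H + y)
(-112 - 87)*T(13, o(x, 5)) = (-112 - 87)*(0² + 5*13 + 5*0 + 13*0) = -199*(0 + 65 + 0 + 0) = -199*65 = -12935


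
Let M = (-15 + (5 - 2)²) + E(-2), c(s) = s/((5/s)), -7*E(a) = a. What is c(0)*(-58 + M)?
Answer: 0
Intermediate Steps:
E(a) = -a/7
c(s) = s²/5 (c(s) = s*(s/5) = s²/5)
M = -40/7 (M = (-15 + (5 - 2)²) - ⅐*(-2) = (-15 + 3²) + 2/7 = (-15 + 9) + 2/7 = -6 + 2/7 = -40/7 ≈ -5.7143)
c(0)*(-58 + M) = ((⅕)*0²)*(-58 - 40/7) = ((⅕)*0)*(-446/7) = 0*(-446/7) = 0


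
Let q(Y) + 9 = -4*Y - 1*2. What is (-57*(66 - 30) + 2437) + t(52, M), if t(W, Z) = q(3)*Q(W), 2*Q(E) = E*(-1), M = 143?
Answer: 983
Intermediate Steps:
Q(E) = -E/2 (Q(E) = (E*(-1))/2 = (-E)/2 = -E/2)
q(Y) = -11 - 4*Y (q(Y) = -9 + (-4*Y - 1*2) = -9 + (-4*Y - 2) = -9 + (-2 - 4*Y) = -11 - 4*Y)
t(W, Z) = 23*W/2 (t(W, Z) = (-11 - 4*3)*(-W/2) = (-11 - 12)*(-W/2) = -(-23)*W/2 = 23*W/2)
(-57*(66 - 30) + 2437) + t(52, M) = (-57*(66 - 30) + 2437) + (23/2)*52 = (-57*36 + 2437) + 598 = (-2052 + 2437) + 598 = 385 + 598 = 983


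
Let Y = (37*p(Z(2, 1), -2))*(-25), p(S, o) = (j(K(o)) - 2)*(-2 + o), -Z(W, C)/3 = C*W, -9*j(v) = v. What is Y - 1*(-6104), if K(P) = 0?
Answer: -1296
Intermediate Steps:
j(v) = -v/9
Z(W, C) = -3*C*W
p(S, o) = 4 - 2*o (p(S, o) = (-1/9*0 - 2)*(-2 + o) = (0 - 2)*(-2 + o) = -2*(-2 + o) = 4 - 2*o)
Y = -7400 (Y = (37*(4 - 2*(-2)))*(-25) = (37*(4 + 4))*(-25) = (37*8)*(-25) = 296*(-25) = -7400)
Y - 1*(-6104) = -7400 - 1*(-6104) = -7400 + 6104 = -1296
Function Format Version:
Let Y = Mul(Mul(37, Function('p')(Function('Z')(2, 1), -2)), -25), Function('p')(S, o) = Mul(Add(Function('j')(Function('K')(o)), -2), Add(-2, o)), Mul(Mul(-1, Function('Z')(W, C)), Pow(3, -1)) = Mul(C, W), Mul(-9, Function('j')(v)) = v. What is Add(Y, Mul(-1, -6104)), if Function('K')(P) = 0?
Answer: -1296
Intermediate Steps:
Function('j')(v) = Mul(Rational(-1, 9), v)
Function('Z')(W, C) = Mul(-3, C, W) (Function('Z')(W, C) = Mul(-3, Mul(C, W)) = Mul(-3, C, W))
Function('p')(S, o) = Add(4, Mul(-2, o)) (Function('p')(S, o) = Mul(Add(Mul(Rational(-1, 9), 0), -2), Add(-2, o)) = Mul(Add(0, -2), Add(-2, o)) = Mul(-2, Add(-2, o)) = Add(4, Mul(-2, o)))
Y = -7400 (Y = Mul(Mul(37, Add(4, Mul(-2, -2))), -25) = Mul(Mul(37, Add(4, 4)), -25) = Mul(Mul(37, 8), -25) = Mul(296, -25) = -7400)
Add(Y, Mul(-1, -6104)) = Add(-7400, Mul(-1, -6104)) = Add(-7400, 6104) = -1296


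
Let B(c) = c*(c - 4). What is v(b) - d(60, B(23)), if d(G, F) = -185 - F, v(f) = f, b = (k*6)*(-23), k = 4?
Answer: 70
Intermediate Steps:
B(c) = c*(-4 + c)
b = -552 (b = (4*6)*(-23) = 24*(-23) = -552)
v(b) - d(60, B(23)) = -552 - (-185 - 23*(-4 + 23)) = -552 - (-185 - 23*19) = -552 - (-185 - 1*437) = -552 - (-185 - 437) = -552 - 1*(-622) = -552 + 622 = 70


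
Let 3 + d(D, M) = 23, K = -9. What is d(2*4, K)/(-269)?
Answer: -20/269 ≈ -0.074349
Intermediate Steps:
d(D, M) = 20 (d(D, M) = -3 + 23 = 20)
d(2*4, K)/(-269) = 20/(-269) = 20*(-1/269) = -20/269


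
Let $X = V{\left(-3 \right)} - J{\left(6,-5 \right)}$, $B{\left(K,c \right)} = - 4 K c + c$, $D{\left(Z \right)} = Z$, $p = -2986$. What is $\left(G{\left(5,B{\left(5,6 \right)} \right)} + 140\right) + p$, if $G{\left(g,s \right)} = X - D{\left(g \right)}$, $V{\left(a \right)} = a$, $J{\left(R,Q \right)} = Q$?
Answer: $-2849$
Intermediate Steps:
$B{\left(K,c \right)} = c - 4 K c$ ($B{\left(K,c \right)} = - 4 K c + c = c - 4 K c$)
$X = 2$ ($X = -3 - -5 = -3 + 5 = 2$)
$G{\left(g,s \right)} = 2 - g$
$\left(G{\left(5,B{\left(5,6 \right)} \right)} + 140\right) + p = \left(\left(2 - 5\right) + 140\right) - 2986 = \left(-3 + 140\right) - 2986 = 137 - 2986 = -2849$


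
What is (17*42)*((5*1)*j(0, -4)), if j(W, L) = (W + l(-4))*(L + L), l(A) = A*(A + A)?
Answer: -913920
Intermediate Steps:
l(A) = 2*A**2 (l(A) = A*(2*A) = 2*A**2)
j(W, L) = 2*L*(32 + W) (j(W, L) = (W + 2*(-4)**2)*(L + L) = (W + 2*16)*(2*L) = (W + 32)*(2*L) = (32 + W)*(2*L) = 2*L*(32 + W))
(17*42)*((5*1)*j(0, -4)) = (17*42)*((5*1)*(2*(-4)*(32 + 0))) = 714*(5*(2*(-4)*32)) = 714*(5*(-256)) = 714*(-1280) = -913920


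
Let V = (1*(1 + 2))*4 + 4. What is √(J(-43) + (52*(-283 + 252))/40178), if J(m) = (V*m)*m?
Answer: √11939137183130/20089 ≈ 172.00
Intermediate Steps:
V = 16 (V = (1*3)*4 + 4 = 3*4 + 4 = 12 + 4 = 16)
J(m) = 16*m² (J(m) = (16*m)*m = 16*m²)
√(J(-43) + (52*(-283 + 252))/40178) = √(16*(-43)² + (52*(-283 + 252))/40178) = √(16*1849 + (52*(-31))*(1/40178)) = √(29584 - 1612*1/40178) = √(29584 - 806/20089) = √(594312170/20089) = √11939137183130/20089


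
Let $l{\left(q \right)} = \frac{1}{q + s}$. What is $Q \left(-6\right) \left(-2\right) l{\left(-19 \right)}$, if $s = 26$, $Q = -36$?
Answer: $- \frac{432}{7} \approx -61.714$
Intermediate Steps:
$l{\left(q \right)} = \frac{1}{26 + q}$ ($l{\left(q \right)} = \frac{1}{q + 26} = \frac{1}{26 + q}$)
$Q \left(-6\right) \left(-2\right) l{\left(-19 \right)} = \frac{\left(-36\right) \left(-6\right) \left(-2\right)}{26 - 19} = \frac{216 \left(-2\right)}{7} = \left(-432\right) \frac{1}{7} = - \frac{432}{7}$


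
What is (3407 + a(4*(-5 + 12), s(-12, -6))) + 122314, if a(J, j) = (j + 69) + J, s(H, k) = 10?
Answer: 125828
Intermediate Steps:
a(J, j) = 69 + J + j (a(J, j) = (69 + j) + J = 69 + J + j)
(3407 + a(4*(-5 + 12), s(-12, -6))) + 122314 = (3407 + (69 + 4*(-5 + 12) + 10)) + 122314 = (3407 + (69 + 4*7 + 10)) + 122314 = (3407 + (69 + 28 + 10)) + 122314 = (3407 + 107) + 122314 = 3514 + 122314 = 125828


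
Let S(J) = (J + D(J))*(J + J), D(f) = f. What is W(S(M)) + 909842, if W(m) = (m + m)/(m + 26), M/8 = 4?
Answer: 1875188458/2061 ≈ 9.0984e+5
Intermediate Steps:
M = 32 (M = 8*4 = 32)
S(J) = 4*J² (S(J) = (J + J)*(J + J) = (2*J)*(2*J) = 4*J²)
W(m) = 2*m/(26 + m) (W(m) = (2*m)/(26 + m) = 2*m/(26 + m))
W(S(M)) + 909842 = 2*(4*32²)/(26 + 4*32²) + 909842 = 2*(4*1024)/(26 + 4*1024) + 909842 = 2*4096/(26 + 4096) + 909842 = 2*4096/4122 + 909842 = 2*4096*(1/4122) + 909842 = 4096/2061 + 909842 = 1875188458/2061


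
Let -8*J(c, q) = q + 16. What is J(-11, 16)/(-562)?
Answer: 2/281 ≈ 0.0071174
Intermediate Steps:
J(c, q) = -2 - q/8 (J(c, q) = -(q + 16)/8 = -(16 + q)/8 = -2 - q/8)
J(-11, 16)/(-562) = (-2 - ⅛*16)/(-562) = (-2 - 2)*(-1/562) = -4*(-1/562) = 2/281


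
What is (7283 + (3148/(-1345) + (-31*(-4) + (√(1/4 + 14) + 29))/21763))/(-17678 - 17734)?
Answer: -106557050183/518276486910 - √57/1541342712 ≈ -0.20560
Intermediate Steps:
(7283 + (3148/(-1345) + (-31*(-4) + (√(1/4 + 14) + 29))/21763))/(-17678 - 17734) = (7283 + (3148*(-1/1345) + (124 + (√(¼ + 14) + 29))*(1/21763)))/(-35412) = (7283 + (-3148/1345 + (124 + (√(57/4) + 29))*(1/21763)))*(-1/35412) = (7283 + (-3148/1345 + (124 + (√57/2 + 29))*(1/21763)))*(-1/35412) = (7283 + (-3148/1345 + (124 + (29 + √57/2))*(1/21763)))*(-1/35412) = (7283 + (-3148/1345 + (153 + √57/2)*(1/21763)))*(-1/35412) = (7283 + (-3148/1345 + (153/21763 + √57/43526)))*(-1/35412) = (7283 + (-68304139/29271235 + √57/43526))*(-1/35412) = (213114100366/29271235 + √57/43526)*(-1/35412) = -106557050183/518276486910 - √57/1541342712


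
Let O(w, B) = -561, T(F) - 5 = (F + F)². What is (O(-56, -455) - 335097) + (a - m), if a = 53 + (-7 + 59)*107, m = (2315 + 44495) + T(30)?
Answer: -380456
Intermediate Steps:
T(F) = 5 + 4*F² (T(F) = 5 + (F + F)² = 5 + (2*F)² = 5 + 4*F²)
m = 50415 (m = (2315 + 44495) + (5 + 4*30²) = 46810 + (5 + 4*900) = 46810 + (5 + 3600) = 46810 + 3605 = 50415)
a = 5617 (a = 53 + 52*107 = 53 + 5564 = 5617)
(O(-56, -455) - 335097) + (a - m) = (-561 - 335097) + (5617 - 1*50415) = -335658 + (5617 - 50415) = -335658 - 44798 = -380456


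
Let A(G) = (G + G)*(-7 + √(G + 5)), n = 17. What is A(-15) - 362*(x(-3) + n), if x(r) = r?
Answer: -4858 - 30*I*√10 ≈ -4858.0 - 94.868*I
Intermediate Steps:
A(G) = 2*G*(-7 + √(5 + G)) (A(G) = (2*G)*(-7 + √(5 + G)) = 2*G*(-7 + √(5 + G)))
A(-15) - 362*(x(-3) + n) = 2*(-15)*(-7 + √(5 - 15)) - 362*(-3 + 17) = 2*(-15)*(-7 + √(-10)) - 362*14 = 2*(-15)*(-7 + I*√10) - 5068 = (210 - 30*I*√10) - 5068 = -4858 - 30*I*√10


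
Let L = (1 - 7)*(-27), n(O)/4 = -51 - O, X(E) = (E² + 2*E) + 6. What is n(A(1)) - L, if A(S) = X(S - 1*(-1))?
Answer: -422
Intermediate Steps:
X(E) = 6 + E² + 2*E
A(S) = 8 + (1 + S)² + 2*S (A(S) = 6 + (S - 1*(-1))² + 2*(S - 1*(-1)) = 6 + (S + 1)² + 2*(S + 1) = 6 + (1 + S)² + 2*(1 + S) = 6 + (1 + S)² + (2 + 2*S) = 8 + (1 + S)² + 2*S)
n(O) = -204 - 4*O (n(O) = 4*(-51 - O) = -204 - 4*O)
L = 162 (L = -6*(-27) = 162)
n(A(1)) - L = (-204 - 4*(9 + 1² + 4*1)) - 1*162 = (-204 - 4*(9 + 1 + 4)) - 162 = (-204 - 4*14) - 162 = (-204 - 56) - 162 = -260 - 162 = -422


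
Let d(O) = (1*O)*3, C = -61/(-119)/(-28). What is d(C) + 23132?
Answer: 77075641/3332 ≈ 23132.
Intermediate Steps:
C = -61/3332 (C = -61*(-1/119)*(-1/28) = (61/119)*(-1/28) = -61/3332 ≈ -0.018307)
d(O) = 3*O (d(O) = O*3 = 3*O)
d(C) + 23132 = 3*(-61/3332) + 23132 = -183/3332 + 23132 = 77075641/3332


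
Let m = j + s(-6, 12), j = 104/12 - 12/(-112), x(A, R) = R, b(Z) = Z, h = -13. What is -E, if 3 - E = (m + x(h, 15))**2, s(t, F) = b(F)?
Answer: 9008857/7056 ≈ 1276.8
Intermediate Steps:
s(t, F) = F
j = 737/84 (j = 104*(1/12) - 12*(-1/112) = 26/3 + 3/28 = 737/84 ≈ 8.7738)
m = 1745/84 (m = 737/84 + 12 = 1745/84 ≈ 20.774)
E = -9008857/7056 (E = 3 - (1745/84 + 15)**2 = 3 - (3005/84)**2 = 3 - 1*9030025/7056 = 3 - 9030025/7056 = -9008857/7056 ≈ -1276.8)
-E = -1*(-9008857/7056) = 9008857/7056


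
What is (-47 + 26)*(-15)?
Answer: 315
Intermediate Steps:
(-47 + 26)*(-15) = -21*(-15) = 315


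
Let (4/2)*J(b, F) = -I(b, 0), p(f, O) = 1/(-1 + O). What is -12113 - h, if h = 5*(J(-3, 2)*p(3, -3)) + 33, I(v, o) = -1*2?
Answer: -48579/4 ≈ -12145.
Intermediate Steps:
I(v, o) = -2
J(b, F) = 1 (J(b, F) = (-1*(-2))/2 = (½)*2 = 1)
h = 127/4 (h = 5*(1/(-1 - 3)) + 33 = 5*(1/(-4)) + 33 = 5*(1*(-¼)) + 33 = 5*(-¼) + 33 = -5/4 + 33 = 127/4 ≈ 31.750)
-12113 - h = -12113 - 1*127/4 = -12113 - 127/4 = -48579/4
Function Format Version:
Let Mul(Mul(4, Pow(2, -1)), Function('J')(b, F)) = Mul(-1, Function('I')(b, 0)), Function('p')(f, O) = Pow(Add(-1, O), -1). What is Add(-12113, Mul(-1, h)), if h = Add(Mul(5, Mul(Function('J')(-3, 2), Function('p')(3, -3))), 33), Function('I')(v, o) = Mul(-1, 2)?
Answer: Rational(-48579, 4) ≈ -12145.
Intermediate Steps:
Function('I')(v, o) = -2
Function('J')(b, F) = 1 (Function('J')(b, F) = Mul(Rational(1, 2), Mul(-1, -2)) = Mul(Rational(1, 2), 2) = 1)
h = Rational(127, 4) (h = Add(Mul(5, Mul(1, Pow(Add(-1, -3), -1))), 33) = Add(Mul(5, Mul(1, Pow(-4, -1))), 33) = Add(Mul(5, Mul(1, Rational(-1, 4))), 33) = Add(Mul(5, Rational(-1, 4)), 33) = Add(Rational(-5, 4), 33) = Rational(127, 4) ≈ 31.750)
Add(-12113, Mul(-1, h)) = Add(-12113, Mul(-1, Rational(127, 4))) = Add(-12113, Rational(-127, 4)) = Rational(-48579, 4)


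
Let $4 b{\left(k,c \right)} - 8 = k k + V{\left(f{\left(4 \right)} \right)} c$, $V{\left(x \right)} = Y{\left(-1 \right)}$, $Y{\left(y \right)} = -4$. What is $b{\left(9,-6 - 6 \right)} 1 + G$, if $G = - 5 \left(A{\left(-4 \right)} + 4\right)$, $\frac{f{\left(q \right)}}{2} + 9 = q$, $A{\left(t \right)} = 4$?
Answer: $- \frac{23}{4} \approx -5.75$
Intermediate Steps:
$f{\left(q \right)} = -18 + 2 q$
$V{\left(x \right)} = -4$
$G = -40$ ($G = - 5 \left(4 + 4\right) = \left(-5\right) 8 = -40$)
$b{\left(k,c \right)} = 2 - c + \frac{k^{2}}{4}$ ($b{\left(k,c \right)} = 2 + \frac{k k - 4 c}{4} = 2 + \frac{k^{2} - 4 c}{4} = 2 - \left(c - \frac{k^{2}}{4}\right) = 2 - c + \frac{k^{2}}{4}$)
$b{\left(9,-6 - 6 \right)} 1 + G = \left(2 - \left(-6 - 6\right) + \frac{9^{2}}{4}\right) 1 - 40 = \left(2 - -12 + \frac{1}{4} \cdot 81\right) 1 - 40 = \left(2 + 12 + \frac{81}{4}\right) 1 - 40 = \frac{137}{4} \cdot 1 - 40 = \frac{137}{4} - 40 = - \frac{23}{4}$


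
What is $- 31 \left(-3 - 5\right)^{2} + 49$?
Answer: $-1935$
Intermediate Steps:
$- 31 \left(-3 - 5\right)^{2} + 49 = - 31 \left(-8\right)^{2} + 49 = \left(-31\right) 64 + 49 = -1984 + 49 = -1935$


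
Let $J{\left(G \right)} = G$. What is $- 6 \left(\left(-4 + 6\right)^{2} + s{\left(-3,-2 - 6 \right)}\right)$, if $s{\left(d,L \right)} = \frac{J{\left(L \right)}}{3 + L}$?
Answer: $- \frac{168}{5} \approx -33.6$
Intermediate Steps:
$s{\left(d,L \right)} = \frac{L}{3 + L}$
$- 6 \left(\left(-4 + 6\right)^{2} + s{\left(-3,-2 - 6 \right)}\right) = - 6 \left(\left(-4 + 6\right)^{2} + \frac{-2 - 6}{3 - 8}\right) = - 6 \left(2^{2} + \frac{-2 - 6}{3 - 8}\right) = - 6 \left(4 - \frac{8}{3 - 8}\right) = - 6 \left(4 - \frac{8}{-5}\right) = - 6 \left(4 - - \frac{8}{5}\right) = - 6 \left(4 + \frac{8}{5}\right) = \left(-6\right) \frac{28}{5} = - \frac{168}{5}$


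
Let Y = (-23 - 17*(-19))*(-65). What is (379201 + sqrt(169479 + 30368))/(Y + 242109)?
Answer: 379201/222609 + sqrt(199847)/222609 ≈ 1.7054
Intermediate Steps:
Y = -19500 (Y = (-23 + 323)*(-65) = 300*(-65) = -19500)
(379201 + sqrt(169479 + 30368))/(Y + 242109) = (379201 + sqrt(169479 + 30368))/(-19500 + 242109) = (379201 + sqrt(199847))/222609 = (379201 + sqrt(199847))*(1/222609) = 379201/222609 + sqrt(199847)/222609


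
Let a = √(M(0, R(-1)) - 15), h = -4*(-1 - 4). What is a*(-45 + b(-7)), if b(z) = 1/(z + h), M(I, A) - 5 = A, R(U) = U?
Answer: -584*I*√11/13 ≈ -148.99*I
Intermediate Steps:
h = 20 (h = -4*(-5) = 20)
M(I, A) = 5 + A
b(z) = 1/(20 + z) (b(z) = 1/(z + 20) = 1/(20 + z))
a = I*√11 (a = √((5 - 1) - 15) = √(4 - 15) = √(-11) = I*√11 ≈ 3.3166*I)
a*(-45 + b(-7)) = (I*√11)*(-45 + 1/(20 - 7)) = (I*√11)*(-45 + 1/13) = (I*√11)*(-584/13) = -584*I*√11/13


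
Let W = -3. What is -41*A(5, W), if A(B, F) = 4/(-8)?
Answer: 41/2 ≈ 20.500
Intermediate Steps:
A(B, F) = -½ (A(B, F) = 4*(-⅛) = -½)
-41*A(5, W) = -41*(-½) = 41/2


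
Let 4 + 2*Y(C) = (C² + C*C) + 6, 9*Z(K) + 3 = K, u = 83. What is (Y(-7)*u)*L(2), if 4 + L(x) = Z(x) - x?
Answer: -228250/9 ≈ -25361.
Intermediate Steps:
Z(K) = -⅓ + K/9
Y(C) = 1 + C² (Y(C) = -2 + ((C² + C*C) + 6)/2 = -2 + ((C² + C²) + 6)/2 = -2 + (2*C² + 6)/2 = -2 + (6 + 2*C²)/2 = -2 + (3 + C²) = 1 + C²)
L(x) = -13/3 - 8*x/9 (L(x) = -4 + ((-⅓ + x/9) - x) = -4 + (-⅓ - 8*x/9) = -13/3 - 8*x/9)
(Y(-7)*u)*L(2) = ((1 + (-7)²)*83)*(-13/3 - 8/9*2) = ((1 + 49)*83)*(-13/3 - 16/9) = (50*83)*(-55/9) = 4150*(-55/9) = -228250/9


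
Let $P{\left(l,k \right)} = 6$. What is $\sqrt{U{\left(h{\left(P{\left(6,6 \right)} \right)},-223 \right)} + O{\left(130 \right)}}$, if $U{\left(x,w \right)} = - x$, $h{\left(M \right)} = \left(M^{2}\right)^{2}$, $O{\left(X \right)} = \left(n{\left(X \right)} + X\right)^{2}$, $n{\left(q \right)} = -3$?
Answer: $\sqrt{14833} \approx 121.79$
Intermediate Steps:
$O{\left(X \right)} = \left(-3 + X\right)^{2}$
$h{\left(M \right)} = M^{4}$
$\sqrt{U{\left(h{\left(P{\left(6,6 \right)} \right)},-223 \right)} + O{\left(130 \right)}} = \sqrt{- 6^{4} + \left(-3 + 130\right)^{2}} = \sqrt{\left(-1\right) 1296 + 127^{2}} = \sqrt{-1296 + 16129} = \sqrt{14833}$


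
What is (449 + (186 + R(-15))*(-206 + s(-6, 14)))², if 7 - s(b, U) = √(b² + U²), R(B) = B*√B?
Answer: (449 - 3*(62 - 5*I*√15)*(199 + 2*√58))² ≈ 1.3973e+9 - 9.8068e+8*I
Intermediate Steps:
R(B) = B^(3/2)
s(b, U) = 7 - √(U² + b²) (s(b, U) = 7 - √(b² + U²) = 7 - √(U² + b²))
(449 + (186 + R(-15))*(-206 + s(-6, 14)))² = (449 + (186 + (-15)^(3/2))*(-206 + (7 - √(14² + (-6)²))))² = (449 + (186 - 15*I*√15)*(-206 + (7 - √(196 + 36))))² = (449 + (186 - 15*I*√15)*(-206 + (7 - √232)))² = (449 + (186 - 15*I*√15)*(-206 + (7 - 2*√58)))² = (449 + (186 - 15*I*√15)*(-199 - 2*√58))² = (449 + (-199 - 2*√58)*(186 - 15*I*√15))²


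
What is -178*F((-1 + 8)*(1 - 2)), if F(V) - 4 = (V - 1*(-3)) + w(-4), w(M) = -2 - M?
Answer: -356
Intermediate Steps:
F(V) = 9 + V (F(V) = 4 + ((V - 1*(-3)) + (-2 - 1*(-4))) = 4 + ((V + 3) + (-2 + 4)) = 4 + ((3 + V) + 2) = 4 + (5 + V) = 9 + V)
-178*F((-1 + 8)*(1 - 2)) = -178*(9 + (-1 + 8)*(1 - 2)) = -178*(9 + 7*(-1)) = -178*(9 - 7) = -178*2 = -356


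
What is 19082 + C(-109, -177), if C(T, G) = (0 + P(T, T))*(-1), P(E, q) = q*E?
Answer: 7201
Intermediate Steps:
P(E, q) = E*q
C(T, G) = -T² (C(T, G) = (0 + T*T)*(-1) = (0 + T²)*(-1) = T²*(-1) = -T²)
19082 + C(-109, -177) = 19082 - 1*(-109)² = 19082 - 1*11881 = 19082 - 11881 = 7201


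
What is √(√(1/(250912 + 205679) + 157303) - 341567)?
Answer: √(-71208296895327327 + 456591*√32793796609981734)/456591 ≈ 584.1*I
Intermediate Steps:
√(√(1/(250912 + 205679) + 157303) - 341567) = √(√(1/456591 + 157303) - 341567) = √(√(71823134074/456591) - 341567) = √(√32793796609981734/456591 - 341567) = √(-341567 + √32793796609981734/456591)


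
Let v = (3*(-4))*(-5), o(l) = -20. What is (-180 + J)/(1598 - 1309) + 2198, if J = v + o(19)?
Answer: 635082/289 ≈ 2197.5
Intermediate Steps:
v = 60 (v = -12*(-5) = 60)
J = 40 (J = 60 - 20 = 40)
(-180 + J)/(1598 - 1309) + 2198 = (-180 + 40)/(1598 - 1309) + 2198 = -140/289 + 2198 = 635082/289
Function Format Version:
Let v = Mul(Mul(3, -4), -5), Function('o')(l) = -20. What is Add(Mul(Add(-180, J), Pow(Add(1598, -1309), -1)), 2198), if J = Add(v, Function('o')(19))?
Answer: Rational(635082, 289) ≈ 2197.5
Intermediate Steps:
v = 60 (v = Mul(-12, -5) = 60)
J = 40 (J = Add(60, -20) = 40)
Add(Mul(Add(-180, J), Pow(Add(1598, -1309), -1)), 2198) = Add(Mul(Add(-180, 40), Pow(Add(1598, -1309), -1)), 2198) = Add(Mul(-140, Pow(289, -1)), 2198) = Add(Mul(-140, Rational(1, 289)), 2198) = Add(Rational(-140, 289), 2198) = Rational(635082, 289)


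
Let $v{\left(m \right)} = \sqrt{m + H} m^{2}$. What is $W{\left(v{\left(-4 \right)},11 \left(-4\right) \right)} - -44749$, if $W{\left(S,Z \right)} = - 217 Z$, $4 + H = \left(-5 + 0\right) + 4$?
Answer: $54297$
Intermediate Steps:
$H = -5$ ($H = -4 + \left(\left(-5 + 0\right) + 4\right) = -4 + \left(-5 + 4\right) = -4 - 1 = -5$)
$v{\left(m \right)} = m^{2} \sqrt{-5 + m}$ ($v{\left(m \right)} = \sqrt{m - 5} m^{2} = \sqrt{-5 + m} m^{2} = m^{2} \sqrt{-5 + m}$)
$W{\left(v{\left(-4 \right)},11 \left(-4\right) \right)} - -44749 = - 217 \cdot 11 \left(-4\right) - -44749 = \left(-217\right) \left(-44\right) + 44749 = 9548 + 44749 = 54297$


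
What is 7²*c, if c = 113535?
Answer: 5563215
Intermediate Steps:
7²*c = 7²*113535 = 49*113535 = 5563215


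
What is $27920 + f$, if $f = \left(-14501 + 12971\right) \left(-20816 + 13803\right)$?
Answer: $10757810$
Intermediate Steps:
$f = 10729890$ ($f = \left(-1530\right) \left(-7013\right) = 10729890$)
$27920 + f = 27920 + 10729890 = 10757810$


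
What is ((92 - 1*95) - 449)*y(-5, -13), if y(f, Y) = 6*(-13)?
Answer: 35256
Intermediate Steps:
y(f, Y) = -78
((92 - 1*95) - 449)*y(-5, -13) = ((92 - 1*95) - 449)*(-78) = ((92 - 95) - 449)*(-78) = (-3 - 449)*(-78) = -452*(-78) = 35256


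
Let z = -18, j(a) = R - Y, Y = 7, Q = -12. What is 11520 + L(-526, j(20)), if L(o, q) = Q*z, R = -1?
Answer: 11736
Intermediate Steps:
j(a) = -8 (j(a) = -1 - 1*7 = -1 - 7 = -8)
L(o, q) = 216 (L(o, q) = -12*(-18) = 216)
11520 + L(-526, j(20)) = 11520 + 216 = 11736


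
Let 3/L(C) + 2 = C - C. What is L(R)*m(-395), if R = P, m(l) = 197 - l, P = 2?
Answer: -888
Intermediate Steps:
R = 2
L(C) = -3/2 (L(C) = 3/(-2 + (C - C)) = 3/(-2 + 0) = 3/(-2) = 3*(-½) = -3/2)
L(R)*m(-395) = -3*(197 - 1*(-395))/2 = -3*(197 + 395)/2 = -3/2*592 = -888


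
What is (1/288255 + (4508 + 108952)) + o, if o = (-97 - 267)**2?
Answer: 70898046781/288255 ≈ 2.4596e+5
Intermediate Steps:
o = 132496 (o = (-364)**2 = 132496)
(1/288255 + (4508 + 108952)) + o = (1/288255 + (4508 + 108952)) + 132496 = (1/288255 + 113460) + 132496 = 32705412301/288255 + 132496 = 70898046781/288255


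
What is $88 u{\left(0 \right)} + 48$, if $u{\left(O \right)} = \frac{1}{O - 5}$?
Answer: $\frac{152}{5} \approx 30.4$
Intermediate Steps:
$u{\left(O \right)} = \frac{1}{-5 + O}$
$88 u{\left(0 \right)} + 48 = \frac{88}{-5 + 0} + 48 = \frac{88}{-5} + 48 = 88 \left(- \frac{1}{5}\right) + 48 = - \frac{88}{5} + 48 = \frac{152}{5}$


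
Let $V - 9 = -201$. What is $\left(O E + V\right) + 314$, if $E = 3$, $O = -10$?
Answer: $92$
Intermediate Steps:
$V = -192$ ($V = 9 - 201 = -192$)
$\left(O E + V\right) + 314 = \left(\left(-10\right) 3 - 192\right) + 314 = \left(-30 - 192\right) + 314 = -222 + 314 = 92$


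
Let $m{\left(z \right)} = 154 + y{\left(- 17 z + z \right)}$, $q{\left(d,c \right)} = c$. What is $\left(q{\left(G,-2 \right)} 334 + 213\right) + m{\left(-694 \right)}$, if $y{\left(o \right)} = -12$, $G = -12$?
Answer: $-313$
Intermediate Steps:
$m{\left(z \right)} = 142$ ($m{\left(z \right)} = 154 - 12 = 142$)
$\left(q{\left(G,-2 \right)} 334 + 213\right) + m{\left(-694 \right)} = \left(\left(-2\right) 334 + 213\right) + 142 = \left(-668 + 213\right) + 142 = -455 + 142 = -313$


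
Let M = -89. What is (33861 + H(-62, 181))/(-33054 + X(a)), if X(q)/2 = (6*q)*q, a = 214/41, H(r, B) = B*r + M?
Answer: -18953275/27507111 ≈ -0.68903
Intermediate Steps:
H(r, B) = -89 + B*r (H(r, B) = B*r - 89 = -89 + B*r)
a = 214/41 (a = 214*(1/41) = 214/41 ≈ 5.2195)
X(q) = 12*q² (X(q) = 2*((6*q)*q) = 2*(6*q²) = 12*q²)
(33861 + H(-62, 181))/(-33054 + X(a)) = (33861 + (-89 + 181*(-62)))/(-33054 + 12*(214/41)²) = (33861 + (-89 - 11222))/(-33054 + 12*(45796/1681)) = (33861 - 11311)/(-33054 + 549552/1681) = 22550/(-55014222/1681) = 22550*(-1681/55014222) = -18953275/27507111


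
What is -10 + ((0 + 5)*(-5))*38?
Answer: -960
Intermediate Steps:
-10 + ((0 + 5)*(-5))*38 = -10 + (5*(-5))*38 = -10 - 25*38 = -10 - 950 = -960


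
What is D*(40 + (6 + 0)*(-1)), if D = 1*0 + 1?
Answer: 34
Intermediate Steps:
D = 1 (D = 0 + 1 = 1)
D*(40 + (6 + 0)*(-1)) = 1*(40 + (6 + 0)*(-1)) = 1*(40 + 6*(-1)) = 1*(40 - 6) = 1*34 = 34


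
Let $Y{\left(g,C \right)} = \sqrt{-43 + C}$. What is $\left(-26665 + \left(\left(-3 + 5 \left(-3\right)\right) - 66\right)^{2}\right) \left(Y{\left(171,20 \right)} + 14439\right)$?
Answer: $-283134351 - 19609 i \sqrt{23} \approx -2.8313 \cdot 10^{8} - 94042.0 i$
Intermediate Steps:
$\left(-26665 + \left(\left(-3 + 5 \left(-3\right)\right) - 66\right)^{2}\right) \left(Y{\left(171,20 \right)} + 14439\right) = \left(-26665 + \left(\left(-3 + 5 \left(-3\right)\right) - 66\right)^{2}\right) \left(\sqrt{-43 + 20} + 14439\right) = \left(-26665 + \left(\left(-3 - 15\right) - 66\right)^{2}\right) \left(\sqrt{-23} + 14439\right) = \left(-26665 + \left(-18 - 66\right)^{2}\right) \left(i \sqrt{23} + 14439\right) = \left(-26665 + \left(-84\right)^{2}\right) \left(14439 + i \sqrt{23}\right) = \left(-26665 + 7056\right) \left(14439 + i \sqrt{23}\right) = - 19609 \left(14439 + i \sqrt{23}\right) = -283134351 - 19609 i \sqrt{23}$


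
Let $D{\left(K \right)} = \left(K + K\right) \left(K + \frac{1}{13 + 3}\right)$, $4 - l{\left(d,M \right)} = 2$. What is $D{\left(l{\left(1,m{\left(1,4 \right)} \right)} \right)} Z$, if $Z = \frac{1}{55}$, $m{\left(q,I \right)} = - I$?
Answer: $\frac{3}{20} \approx 0.15$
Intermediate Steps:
$l{\left(d,M \right)} = 2$ ($l{\left(d,M \right)} = 4 - 2 = 2$)
$D{\left(K \right)} = 2 K \left(\frac{1}{16} + K\right)$ ($D{\left(K \right)} = 2 K \left(K + \frac{1}{16}\right) = 2 K \left(\frac{1}{16} + K\right)$)
$Z = \frac{1}{55} \approx 0.018182$
$D{\left(l{\left(1,m{\left(1,4 \right)} \right)} \right)} Z = \frac{1}{8} \cdot 2 \left(1 + 16 \cdot 2\right) \frac{1}{55} = \frac{1}{8} \cdot 2 \left(1 + 32\right) \frac{1}{55} = \frac{1}{8} \cdot 2 \cdot 33 \cdot \frac{1}{55} = \frac{33}{4} \cdot \frac{1}{55} = \frac{3}{20}$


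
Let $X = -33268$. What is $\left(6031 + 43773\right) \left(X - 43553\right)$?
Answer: $-3825993084$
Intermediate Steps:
$\left(6031 + 43773\right) \left(X - 43553\right) = \left(6031 + 43773\right) \left(-33268 - 43553\right) = 49804 \left(-76821\right) = -3825993084$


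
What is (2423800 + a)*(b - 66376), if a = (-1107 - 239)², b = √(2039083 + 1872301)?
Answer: -281136610016 + 8471032*√977846 ≈ -2.7276e+11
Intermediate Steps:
b = 2*√977846 (b = √3911384 = 2*√977846 ≈ 1977.7)
a = 1811716 (a = (-1346)² = 1811716)
(2423800 + a)*(b - 66376) = (2423800 + 1811716)*(2*√977846 - 66376) = 4235516*(-66376 + 2*√977846) = -281136610016 + 8471032*√977846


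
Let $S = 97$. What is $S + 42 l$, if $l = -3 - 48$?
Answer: $-2045$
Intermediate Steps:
$l = -51$ ($l = -3 - 48 = -51$)
$S + 42 l = 97 + 42 \left(-51\right) = 97 - 2142 = -2045$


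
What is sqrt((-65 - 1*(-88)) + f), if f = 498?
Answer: sqrt(521) ≈ 22.825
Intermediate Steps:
sqrt((-65 - 1*(-88)) + f) = sqrt((-65 - 1*(-88)) + 498) = sqrt((-65 + 88) + 498) = sqrt(23 + 498) = sqrt(521)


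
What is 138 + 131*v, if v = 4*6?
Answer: 3282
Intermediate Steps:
v = 24
138 + 131*v = 138 + 131*24 = 138 + 3144 = 3282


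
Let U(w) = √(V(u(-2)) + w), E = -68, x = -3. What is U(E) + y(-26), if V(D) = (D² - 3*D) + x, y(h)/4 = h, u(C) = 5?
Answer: -104 + I*√61 ≈ -104.0 + 7.8102*I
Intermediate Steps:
y(h) = 4*h
V(D) = -3 + D² - 3*D (V(D) = (D² - 3*D) - 3 = -3 + D² - 3*D)
U(w) = √(7 + w) (U(w) = √((-3 + 5² - 3*5) + w) = √((-3 + 25 - 15) + w) = √(7 + w))
U(E) + y(-26) = √(7 - 68) + 4*(-26) = √(-61) - 104 = I*√61 - 104 = -104 + I*√61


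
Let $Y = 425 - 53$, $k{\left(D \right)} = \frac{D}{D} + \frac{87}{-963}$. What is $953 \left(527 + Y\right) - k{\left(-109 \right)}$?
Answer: $\frac{275015495}{321} \approx 8.5675 \cdot 10^{5}$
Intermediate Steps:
$k{\left(D \right)} = \frac{292}{321}$ ($k{\left(D \right)} = 1 + 87 \left(- \frac{1}{963}\right) = 1 - \frac{29}{321} = \frac{292}{321}$)
$Y = 372$ ($Y = 425 - 53 = 372$)
$953 \left(527 + Y\right) - k{\left(-109 \right)} = 953 \left(527 + 372\right) - \frac{292}{321} = 953 \cdot 899 - \frac{292}{321} = 856747 - \frac{292}{321} = \frac{275015495}{321}$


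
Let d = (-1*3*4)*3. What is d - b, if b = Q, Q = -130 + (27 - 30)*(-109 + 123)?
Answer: 136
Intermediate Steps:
Q = -172 (Q = -130 - 3*14 = -130 - 42 = -172)
b = -172
d = -36 (d = -3*4*3 = -12*3 = -36)
d - b = -36 - 1*(-172) = -36 + 172 = 136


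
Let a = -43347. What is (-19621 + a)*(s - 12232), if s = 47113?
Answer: -2196386808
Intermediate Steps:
(-19621 + a)*(s - 12232) = (-19621 - 43347)*(47113 - 12232) = -62968*34881 = -2196386808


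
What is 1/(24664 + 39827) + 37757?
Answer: 2434986688/64491 ≈ 37757.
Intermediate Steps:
1/(24664 + 39827) + 37757 = 1/64491 + 37757 = 2434986688/64491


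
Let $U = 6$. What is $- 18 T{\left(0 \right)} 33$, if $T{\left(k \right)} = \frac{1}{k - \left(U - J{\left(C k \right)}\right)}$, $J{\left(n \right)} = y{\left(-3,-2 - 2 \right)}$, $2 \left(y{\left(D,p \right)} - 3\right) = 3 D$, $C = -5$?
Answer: $\frac{396}{5} \approx 79.2$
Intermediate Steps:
$y{\left(D,p \right)} = 3 + \frac{3 D}{2}$
$J{\left(n \right)} = - \frac{3}{2}$ ($J{\left(n \right)} = 3 + \frac{3}{2} \left(-3\right) = 3 - \frac{9}{2} = - \frac{3}{2}$)
$T{\left(k \right)} = \frac{1}{- \frac{15}{2} + k}$ ($T{\left(k \right)} = \frac{1}{k - \frac{15}{2}} = \frac{1}{- \frac{15}{2} + k}$)
$- 18 T{\left(0 \right)} 33 = - 18 \frac{2}{-15 + 2 \cdot 0} \cdot 33 = - 18 \frac{2}{-15 + 0} \cdot 33 = - 18 \frac{2}{-15} \cdot 33 = - 18 \cdot 2 \left(- \frac{1}{15}\right) 33 = \left(-18\right) \left(- \frac{2}{15}\right) 33 = \frac{12}{5} \cdot 33 = \frac{396}{5}$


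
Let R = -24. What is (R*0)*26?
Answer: 0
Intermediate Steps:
(R*0)*26 = -24*0*26 = 0*26 = 0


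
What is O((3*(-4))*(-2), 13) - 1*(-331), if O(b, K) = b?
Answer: 355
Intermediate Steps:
O((3*(-4))*(-2), 13) - 1*(-331) = (3*(-4))*(-2) - 1*(-331) = -12*(-2) + 331 = 24 + 331 = 355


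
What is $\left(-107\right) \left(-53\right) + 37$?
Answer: $5708$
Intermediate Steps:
$\left(-107\right) \left(-53\right) + 37 = 5671 + 37 = 5708$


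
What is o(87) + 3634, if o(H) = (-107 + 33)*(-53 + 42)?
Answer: 4448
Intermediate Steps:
o(H) = 814 (o(H) = -74*(-11) = 814)
o(87) + 3634 = 814 + 3634 = 4448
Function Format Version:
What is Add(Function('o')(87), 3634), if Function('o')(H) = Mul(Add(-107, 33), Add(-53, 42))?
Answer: 4448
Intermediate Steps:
Function('o')(H) = 814 (Function('o')(H) = Mul(-74, -11) = 814)
Add(Function('o')(87), 3634) = Add(814, 3634) = 4448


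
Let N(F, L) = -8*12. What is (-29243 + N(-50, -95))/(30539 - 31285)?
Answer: 29339/746 ≈ 39.328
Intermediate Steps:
N(F, L) = -96
(-29243 + N(-50, -95))/(30539 - 31285) = (-29243 - 96)/(30539 - 31285) = -29339/(-746) = -29339*(-1/746) = 29339/746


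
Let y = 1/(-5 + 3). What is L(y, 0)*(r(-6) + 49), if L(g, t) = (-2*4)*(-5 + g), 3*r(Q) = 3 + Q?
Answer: 2112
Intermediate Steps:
y = -½ (y = 1/(-2) = -½ ≈ -0.50000)
r(Q) = 1 + Q/3 (r(Q) = (3 + Q)/3 = 1 + Q/3)
L(g, t) = 40 - 8*g (L(g, t) = -8*(-5 + g) = 40 - 8*g)
L(y, 0)*(r(-6) + 49) = (40 - 8*(-½))*((1 + (⅓)*(-6)) + 49) = (40 + 4)*((1 - 2) + 49) = 44*(-1 + 49) = 44*48 = 2112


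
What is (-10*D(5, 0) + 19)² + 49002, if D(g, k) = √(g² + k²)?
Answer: 49963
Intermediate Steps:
(-10*D(5, 0) + 19)² + 49002 = (-10*√(5² + 0²) + 19)² + 49002 = (-10*√(25 + 0) + 19)² + 49002 = (-10*√25 + 19)² + 49002 = (-10*5 + 19)² + 49002 = (-50 + 19)² + 49002 = (-31)² + 49002 = 961 + 49002 = 49963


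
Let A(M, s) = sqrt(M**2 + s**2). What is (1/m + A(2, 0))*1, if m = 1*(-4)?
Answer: 7/4 ≈ 1.7500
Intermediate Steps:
m = -4
(1/m + A(2, 0))*1 = (1/(-4) + sqrt(2**2 + 0**2))*1 = (-1/4 + sqrt(4 + 0))*1 = (-1/4 + sqrt(4))*1 = (-1/4 + 2)*1 = (7/4)*1 = 7/4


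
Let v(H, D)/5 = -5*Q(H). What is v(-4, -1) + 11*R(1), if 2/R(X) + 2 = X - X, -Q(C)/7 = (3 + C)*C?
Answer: 689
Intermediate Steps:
Q(C) = -7*C*(3 + C) (Q(C) = -7*(3 + C)*C = -7*C*(3 + C))
v(H, D) = 175*H*(3 + H) (v(H, D) = 5*(-(-35)*H*(3 + H)) = 5*(35*H*(3 + H)) = 175*H*(3 + H))
R(X) = -1 (R(X) = 2/(-2 + (X - X)) = 2/(-2 + 0) = 2/(-2) = 2*(-½) = -1)
v(-4, -1) + 11*R(1) = 175*(-4)*(3 - 4) + 11*(-1) = 175*(-4)*(-1) - 11 = 700 - 11 = 689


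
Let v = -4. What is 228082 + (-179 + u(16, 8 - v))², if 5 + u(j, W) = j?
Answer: 256306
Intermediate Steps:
u(j, W) = -5 + j
228082 + (-179 + u(16, 8 - v))² = 228082 + (-179 + (-5 + 16))² = 228082 + (-179 + 11)² = 228082 + (-168)² = 228082 + 28224 = 256306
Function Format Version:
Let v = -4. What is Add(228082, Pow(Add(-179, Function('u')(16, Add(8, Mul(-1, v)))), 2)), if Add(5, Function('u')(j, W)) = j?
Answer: 256306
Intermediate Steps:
Function('u')(j, W) = Add(-5, j)
Add(228082, Pow(Add(-179, Function('u')(16, Add(8, Mul(-1, v)))), 2)) = Add(228082, Pow(Add(-179, Add(-5, 16)), 2)) = Add(228082, Pow(Add(-179, 11), 2)) = Add(228082, Pow(-168, 2)) = Add(228082, 28224) = 256306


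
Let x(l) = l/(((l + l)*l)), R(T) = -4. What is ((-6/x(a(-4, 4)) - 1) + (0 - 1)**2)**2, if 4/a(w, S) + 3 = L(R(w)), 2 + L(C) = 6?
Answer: 2304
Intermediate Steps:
L(C) = 4 (L(C) = -2 + 6 = 4)
a(w, S) = 4 (a(w, S) = 4/(-3 + 4) = 4/1 = 4*1 = 4)
x(l) = 1/(2*l) (x(l) = l/(((2*l)*l)) = l/((2*l**2)) = l*(1/(2*l**2)) = 1/(2*l))
((-6/x(a(-4, 4)) - 1) + (0 - 1)**2)**2 = ((-6/((1/2)/4) - 1) + (0 - 1)**2)**2 = ((-6/((1/2)*(1/4)) - 1) + (-1)**2)**2 = ((-6/1/8 - 1) + 1)**2 = ((-6*8 - 1) + 1)**2 = ((-48 - 1) + 1)**2 = (-49 + 1)**2 = (-48)**2 = 2304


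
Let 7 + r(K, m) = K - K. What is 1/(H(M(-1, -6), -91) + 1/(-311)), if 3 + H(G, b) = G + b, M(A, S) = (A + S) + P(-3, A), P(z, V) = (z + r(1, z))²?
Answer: -311/312 ≈ -0.99679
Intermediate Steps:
r(K, m) = -7 (r(K, m) = -7 + (K - K) = -7 + 0 = -7)
P(z, V) = (-7 + z)² (P(z, V) = (z - 7)² = (-7 + z)²)
M(A, S) = 100 + A + S (M(A, S) = (A + S) + (-7 - 3)² = (A + S) + (-10)² = (A + S) + 100 = 100 + A + S)
H(G, b) = -3 + G + b (H(G, b) = -3 + (G + b) = -3 + G + b)
1/(H(M(-1, -6), -91) + 1/(-311)) = 1/((-3 + (100 - 1 - 6) - 91) + 1/(-311)) = 1/((-3 + 93 - 91) - 1/311) = 1/(-1 - 1/311) = 1/(-312/311) = -311/312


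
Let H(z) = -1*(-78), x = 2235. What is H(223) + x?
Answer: 2313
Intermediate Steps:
H(z) = 78
H(223) + x = 78 + 2235 = 2313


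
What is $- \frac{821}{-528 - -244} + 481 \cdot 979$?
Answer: $\frac{133736137}{284} \approx 4.709 \cdot 10^{5}$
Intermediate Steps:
$- \frac{821}{-528 - -244} + 481 \cdot 979 = - \frac{821}{-528 + 244} + 470899 = - \frac{821}{-284} + 470899 = \left(-821\right) \left(- \frac{1}{284}\right) + 470899 = \frac{821}{284} + 470899 = \frac{133736137}{284}$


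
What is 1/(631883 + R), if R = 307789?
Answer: 1/939672 ≈ 1.0642e-6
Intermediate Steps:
1/(631883 + R) = 1/(631883 + 307789) = 1/939672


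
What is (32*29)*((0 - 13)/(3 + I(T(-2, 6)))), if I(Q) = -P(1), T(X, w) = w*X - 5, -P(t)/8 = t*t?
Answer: -12064/11 ≈ -1096.7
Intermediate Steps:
P(t) = -8*t**2 (P(t) = -8*t*t = -8*t**2)
T(X, w) = -5 + X*w (T(X, w) = X*w - 5 = -5 + X*w)
I(Q) = 8 (I(Q) = -(-8)*1**2 = -(-8) = -1*(-8) = 8)
(32*29)*((0 - 13)/(3 + I(T(-2, 6)))) = (32*29)*((0 - 13)/(3 + 8)) = 928*(-13/11) = -12064/11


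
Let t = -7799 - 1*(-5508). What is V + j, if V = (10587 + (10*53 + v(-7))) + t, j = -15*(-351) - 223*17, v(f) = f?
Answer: 10293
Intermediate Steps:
j = 1474 (j = 5265 - 3791 = 1474)
t = -2291 (t = -7799 + 5508 = -2291)
V = 8819 (V = (10587 + (10*53 - 7)) - 2291 = (10587 + (530 - 7)) - 2291 = (10587 + 523) - 2291 = 11110 - 2291 = 8819)
V + j = 8819 + 1474 = 10293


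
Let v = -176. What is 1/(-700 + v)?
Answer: -1/876 ≈ -0.0011416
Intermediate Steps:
1/(-700 + v) = 1/(-700 - 176) = 1/(-876) = -1/876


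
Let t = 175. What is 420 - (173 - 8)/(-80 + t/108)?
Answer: 714624/1693 ≈ 422.10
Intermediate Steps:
420 - (173 - 8)/(-80 + t/108) = 420 - (173 - 8)/(-80 + 175/108) = 420 - 165/(-80 + 175*(1/108)) = 420 - 165/(-80 + 175/108) = 420 - 165/(-8465/108) = 420 - 165*(-108)/8465 = 420 - 1*(-3564/1693) = 420 + 3564/1693 = 714624/1693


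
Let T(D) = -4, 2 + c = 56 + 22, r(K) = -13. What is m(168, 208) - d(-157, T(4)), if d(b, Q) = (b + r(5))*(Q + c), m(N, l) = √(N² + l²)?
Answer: 12240 + 8*√1117 ≈ 12507.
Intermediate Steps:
c = 76 (c = -2 + (56 + 22) = -2 + 78 = 76)
d(b, Q) = (-13 + b)*(76 + Q) (d(b, Q) = (b - 13)*(Q + 76) = (-13 + b)*(76 + Q))
m(168, 208) - d(-157, T(4)) = √(168² + 208²) - (-988 - 13*(-4) + 76*(-157) - 4*(-157)) = √(28224 + 43264) - (-988 + 52 - 11932 + 628) = √71488 - 1*(-12240) = 8*√1117 + 12240 = 12240 + 8*√1117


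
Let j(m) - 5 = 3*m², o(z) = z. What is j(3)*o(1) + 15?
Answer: 47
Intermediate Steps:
j(m) = 5 + 3*m²
j(3)*o(1) + 15 = (5 + 3*3²)*1 + 15 = (5 + 3*9)*1 + 15 = (5 + 27)*1 + 15 = 32*1 + 15 = 32 + 15 = 47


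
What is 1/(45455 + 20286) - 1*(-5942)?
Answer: 390633023/65741 ≈ 5942.0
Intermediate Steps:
1/(45455 + 20286) - 1*(-5942) = 1/65741 + 5942 = 390633023/65741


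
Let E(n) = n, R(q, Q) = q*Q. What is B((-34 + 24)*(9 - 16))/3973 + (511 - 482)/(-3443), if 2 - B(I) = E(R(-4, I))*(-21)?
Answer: -20353171/13679039 ≈ -1.4879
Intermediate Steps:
R(q, Q) = Q*q
B(I) = 2 - 84*I (B(I) = 2 - I*(-4)*(-21) = 2 - (-4*I)*(-21) = 2 - 84*I)
B((-34 + 24)*(9 - 16))/3973 + (511 - 482)/(-3443) = (2 - 84*(-34 + 24)*(9 - 16))/3973 + (511 - 482)/(-3443) = (2 - (-840)*(-7))*(1/3973) + 29*(-1/3443) = (2 - 84*70)*(1/3973) - 29/3443 = (2 - 5880)*(1/3973) - 29/3443 = -5878*1/3973 - 29/3443 = -5878/3973 - 29/3443 = -20353171/13679039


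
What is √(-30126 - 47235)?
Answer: I*√77361 ≈ 278.14*I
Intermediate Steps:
√(-30126 - 47235) = √(-77361) = I*√77361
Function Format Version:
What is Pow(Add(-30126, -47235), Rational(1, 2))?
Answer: Mul(I, Pow(77361, Rational(1, 2))) ≈ Mul(278.14, I)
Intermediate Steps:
Pow(Add(-30126, -47235), Rational(1, 2)) = Pow(-77361, Rational(1, 2)) = Mul(I, Pow(77361, Rational(1, 2)))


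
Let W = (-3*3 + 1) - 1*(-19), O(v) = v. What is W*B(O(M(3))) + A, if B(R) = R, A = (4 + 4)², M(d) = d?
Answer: 97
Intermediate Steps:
A = 64 (A = 8² = 64)
W = 11 (W = (-9 + 1) + 19 = -8 + 19 = 11)
W*B(O(M(3))) + A = 11*3 + 64 = 33 + 64 = 97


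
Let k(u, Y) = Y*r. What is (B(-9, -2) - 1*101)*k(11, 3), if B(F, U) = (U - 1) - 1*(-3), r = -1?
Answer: 303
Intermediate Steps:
B(F, U) = 2 + U (B(F, U) = (-1 + U) + 3 = 2 + U)
k(u, Y) = -Y (k(u, Y) = Y*(-1) = -Y)
(B(-9, -2) - 1*101)*k(11, 3) = ((2 - 2) - 1*101)*(-1*3) = (0 - 101)*(-3) = -101*(-3) = 303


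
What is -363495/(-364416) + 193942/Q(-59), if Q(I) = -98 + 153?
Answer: 23565186699/6680960 ≈ 3527.2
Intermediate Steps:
Q(I) = 55
-363495/(-364416) + 193942/Q(-59) = -363495/(-364416) + 193942/55 = -363495*(-1/364416) + 193942*(1/55) = 121165/121472 + 193942/55 = 23565186699/6680960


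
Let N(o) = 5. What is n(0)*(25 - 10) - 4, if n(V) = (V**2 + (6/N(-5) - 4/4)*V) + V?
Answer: -4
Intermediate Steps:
n(V) = V**2 + 6*V/5 (n(V) = (V**2 + (6/5 - 4/4)*V) + V = (V**2 + (6*(1/5) - 4*1/4)*V) + V = (V**2 + (6/5 - 1)*V) + V = (V**2 + V/5) + V = V**2 + 6*V/5)
n(0)*(25 - 10) - 4 = ((1/5)*0*(6 + 5*0))*(25 - 10) - 4 = ((1/5)*0*(6 + 0))*15 - 4 = ((1/5)*0*6)*15 - 4 = 0*15 - 4 = 0 - 4 = -4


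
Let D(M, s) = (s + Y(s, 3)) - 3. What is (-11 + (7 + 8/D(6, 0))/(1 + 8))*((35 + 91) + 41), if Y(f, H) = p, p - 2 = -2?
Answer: -47428/27 ≈ -1756.6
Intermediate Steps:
p = 0 (p = 2 - 2 = 0)
Y(f, H) = 0
D(M, s) = -3 + s (D(M, s) = (s + 0) - 3 = s - 3 = -3 + s)
(-11 + (7 + 8/D(6, 0))/(1 + 8))*((35 + 91) + 41) = (-11 + (7 + 8/(-3 + 0))/(1 + 8))*((35 + 91) + 41) = (-11 + (7 + 8/(-3))/9)*(126 + 41) = (-11 + (7 + 8*(-1/3))*(1/9))*167 = (-11 + (7 - 8/3)*(1/9))*167 = (-11 + (13/3)*(1/9))*167 = (-11 + 13/27)*167 = -284/27*167 = -47428/27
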